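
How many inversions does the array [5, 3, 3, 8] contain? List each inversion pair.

Finding inversions in [5, 3, 3, 8]:

(0, 1): arr[0]=5 > arr[1]=3
(0, 2): arr[0]=5 > arr[2]=3

Total inversions: 2

The array has 2 inversion(s): (0,1), (0,2). Each pair (i,j) satisfies i < j and arr[i] > arr[j].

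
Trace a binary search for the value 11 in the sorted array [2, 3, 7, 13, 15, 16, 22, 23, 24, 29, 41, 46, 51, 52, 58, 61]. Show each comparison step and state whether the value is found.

Binary search for 11 in [2, 3, 7, 13, 15, 16, 22, 23, 24, 29, 41, 46, 51, 52, 58, 61]:

lo=0, hi=15, mid=7, arr[mid]=23 -> 23 > 11, search left half
lo=0, hi=6, mid=3, arr[mid]=13 -> 13 > 11, search left half
lo=0, hi=2, mid=1, arr[mid]=3 -> 3 < 11, search right half
lo=2, hi=2, mid=2, arr[mid]=7 -> 7 < 11, search right half
lo=3 > hi=2, target 11 not found

Binary search determines that 11 is not in the array after 4 comparisons. The search space was exhausted without finding the target.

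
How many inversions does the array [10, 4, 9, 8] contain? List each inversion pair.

Finding inversions in [10, 4, 9, 8]:

(0, 1): arr[0]=10 > arr[1]=4
(0, 2): arr[0]=10 > arr[2]=9
(0, 3): arr[0]=10 > arr[3]=8
(2, 3): arr[2]=9 > arr[3]=8

Total inversions: 4

The array has 4 inversion(s): (0,1), (0,2), (0,3), (2,3). Each pair (i,j) satisfies i < j and arr[i] > arr[j].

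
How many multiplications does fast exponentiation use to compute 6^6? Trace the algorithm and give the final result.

Computing 6^6 by squaring (build up from 6^1; each line after the first costs one multiplication):

6^1 = 6
6^2 = (6^1)^2 = 6^2 = 36
6^3 = 6 * 6^2 = 6 * 36 = 216
6^6 = (6^3)^2 = 216^2 = 46656

Result: 46656
Multiplications needed: 3 (3 lines after 6^1)

6^6 = 46656. Using exponentiation by squaring, this requires 3 multiplications. The key idea: if the exponent is even, square the half-power; if odd, multiply by the base once.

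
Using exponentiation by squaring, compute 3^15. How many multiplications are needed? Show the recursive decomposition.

Computing 3^15 by squaring (build up from 3^1; each line after the first costs one multiplication):

3^1 = 3
3^2 = (3^1)^2 = 3^2 = 9
3^3 = 3 * 3^2 = 3 * 9 = 27
3^6 = (3^3)^2 = 27^2 = 729
3^7 = 3 * 3^6 = 3 * 729 = 2187
3^14 = (3^7)^2 = 2187^2 = 4782969
3^15 = 3 * 3^14 = 3 * 4782969 = 14348907

Result: 14348907
Multiplications needed: 6 (6 lines after 3^1)

3^15 = 14348907. Using exponentiation by squaring, this requires 6 multiplications. The key idea: if the exponent is even, square the half-power; if odd, multiply by the base once.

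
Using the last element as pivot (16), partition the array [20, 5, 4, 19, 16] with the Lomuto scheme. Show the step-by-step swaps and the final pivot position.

Lomuto partition with pivot = 16:

Initial array: [20, 5, 4, 19, 16]

arr[0]=20 > 16: no swap
arr[1]=5 <= 16: swap with position 0, array becomes [5, 20, 4, 19, 16]
arr[2]=4 <= 16: swap with position 1, array becomes [5, 4, 20, 19, 16]
arr[3]=19 > 16: no swap

Place pivot at position 2: [5, 4, 16, 19, 20]
Pivot position: 2

After partitioning with pivot 16, the array becomes [5, 4, 16, 19, 20]. The pivot is placed at index 2. All elements to the left of the pivot are <= 16, and all elements to the right are > 16.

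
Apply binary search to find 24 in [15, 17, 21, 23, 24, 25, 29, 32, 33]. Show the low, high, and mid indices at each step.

Binary search for 24 in [15, 17, 21, 23, 24, 25, 29, 32, 33]:

lo=0, hi=8, mid=4, arr[mid]=24 -> Found target at index 4!

Binary search finds 24 at index 4 after 1 comparisons. The search repeatedly halves the search space by comparing with the middle element.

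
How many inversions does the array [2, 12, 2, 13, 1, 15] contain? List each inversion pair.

Finding inversions in [2, 12, 2, 13, 1, 15]:

(0, 4): arr[0]=2 > arr[4]=1
(1, 2): arr[1]=12 > arr[2]=2
(1, 4): arr[1]=12 > arr[4]=1
(2, 4): arr[2]=2 > arr[4]=1
(3, 4): arr[3]=13 > arr[4]=1

Total inversions: 5

The array has 5 inversion(s): (0,4), (1,2), (1,4), (2,4), (3,4). Each pair (i,j) satisfies i < j and arr[i] > arr[j].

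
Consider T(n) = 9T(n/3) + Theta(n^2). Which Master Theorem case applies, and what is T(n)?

Master Theorem for T(n) = 9T(n/3) + O(n^2):

a = 9, b = 3, c = 2
log_b(a) = log_3(9) = 2.0000

Case 2: c = 2 = log_3(9) = 2.0000
T(n) = O(n^2 log n) = O(n^2 log n)

For T(n) = 9T(n/3) + O(n^2): log_3(9) = 2.0000. This is Case 2 of the Master Theorem (c = log_b(a), equal work at all levels), giving O(n^2 log n).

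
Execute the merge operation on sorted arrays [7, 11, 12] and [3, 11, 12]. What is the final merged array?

Merging process:

Compare 7 vs 3: take 3 from right. Merged: [3]
Compare 7 vs 11: take 7 from left. Merged: [3, 7]
Compare 11 vs 11: take 11 from left. Merged: [3, 7, 11]
Compare 12 vs 11: take 11 from right. Merged: [3, 7, 11, 11]
Compare 12 vs 12: take 12 from left. Merged: [3, 7, 11, 11, 12]
Append remaining from right: [12]. Merged: [3, 7, 11, 11, 12, 12]

Final merged array: [3, 7, 11, 11, 12, 12]
Total comparisons: 5

The merged array is [3, 7, 11, 11, 12, 12], requiring 5 comparisons. The merge step runs in O(n) time where n is the total number of elements.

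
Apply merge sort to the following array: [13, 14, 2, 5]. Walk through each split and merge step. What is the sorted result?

Merge sort trace:

Split: [13, 14, 2, 5] -> [13, 14] and [2, 5]
  Split: [13, 14] -> [13] and [14]
  Merge: [13] + [14] -> [13, 14]
  Split: [2, 5] -> [2] and [5]
  Merge: [2] + [5] -> [2, 5]
Merge: [13, 14] + [2, 5] -> [2, 5, 13, 14]

Final sorted array: [2, 5, 13, 14]

The merge sort proceeds by recursively splitting the array and merging sorted halves.
After all merges, the sorted array is [2, 5, 13, 14].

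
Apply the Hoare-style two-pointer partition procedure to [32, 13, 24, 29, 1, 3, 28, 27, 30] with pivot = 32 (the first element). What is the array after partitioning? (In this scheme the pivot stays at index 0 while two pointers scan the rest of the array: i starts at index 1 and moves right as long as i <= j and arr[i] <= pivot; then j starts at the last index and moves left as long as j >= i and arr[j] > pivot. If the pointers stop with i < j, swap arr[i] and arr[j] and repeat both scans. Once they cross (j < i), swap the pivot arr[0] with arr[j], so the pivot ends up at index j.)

Hoare-style two-pointer partition with pivot = 32:

Initial array: [32, 13, 24, 29, 1, 3, 28, 27, 30]

Pointers start at i = 1, j = 8.
i ends at 9, j ends at 8: the pointers have crossed (j < i), so scanning stops.

Swap pivot arr[0] with arr[8] to place pivot at position 8: [30, 13, 24, 29, 1, 3, 28, 27, 32]
Pivot position: 8

After partitioning with pivot 32, the array becomes [30, 13, 24, 29, 1, 3, 28, 27, 32]. The pivot is placed at index 8. All elements to the left of the pivot are <= 32, and all elements to the right are > 32.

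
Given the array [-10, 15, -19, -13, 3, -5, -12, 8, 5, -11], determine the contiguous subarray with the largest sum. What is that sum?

Using Kadane's algorithm on [-10, 15, -19, -13, 3, -5, -12, 8, 5, -11]:

Scanning through the array:
Position 1 (value 15): max_ending_here = 15, max_so_far = 15
Position 2 (value -19): max_ending_here = -4, max_so_far = 15
Position 3 (value -13): max_ending_here = -13, max_so_far = 15
Position 4 (value 3): max_ending_here = 3, max_so_far = 15
Position 5 (value -5): max_ending_here = -2, max_so_far = 15
Position 6 (value -12): max_ending_here = -12, max_so_far = 15
Position 7 (value 8): max_ending_here = 8, max_so_far = 15
Position 8 (value 5): max_ending_here = 13, max_so_far = 15
Position 9 (value -11): max_ending_here = 2, max_so_far = 15

Maximum subarray: [15]
Maximum sum: 15

The maximum subarray is [15] with sum 15. This subarray runs from index 1 to index 1.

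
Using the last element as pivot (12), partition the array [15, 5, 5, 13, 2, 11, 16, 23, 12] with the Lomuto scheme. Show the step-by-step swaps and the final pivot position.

Lomuto partition with pivot = 12:

Initial array: [15, 5, 5, 13, 2, 11, 16, 23, 12]

arr[0]=15 > 12: no swap
arr[1]=5 <= 12: swap with position 0, array becomes [5, 15, 5, 13, 2, 11, 16, 23, 12]
arr[2]=5 <= 12: swap with position 1, array becomes [5, 5, 15, 13, 2, 11, 16, 23, 12]
arr[3]=13 > 12: no swap
arr[4]=2 <= 12: swap with position 2, array becomes [5, 5, 2, 13, 15, 11, 16, 23, 12]
arr[5]=11 <= 12: swap with position 3, array becomes [5, 5, 2, 11, 15, 13, 16, 23, 12]
arr[6]=16 > 12: no swap
arr[7]=23 > 12: no swap

Place pivot at position 4: [5, 5, 2, 11, 12, 13, 16, 23, 15]
Pivot position: 4

After partitioning with pivot 12, the array becomes [5, 5, 2, 11, 12, 13, 16, 23, 15]. The pivot is placed at index 4. All elements to the left of the pivot are <= 12, and all elements to the right are > 12.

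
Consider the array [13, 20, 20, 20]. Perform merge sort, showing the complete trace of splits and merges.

Merge sort trace:

Split: [13, 20, 20, 20] -> [13, 20] and [20, 20]
  Split: [13, 20] -> [13] and [20]
  Merge: [13] + [20] -> [13, 20]
  Split: [20, 20] -> [20] and [20]
  Merge: [20] + [20] -> [20, 20]
Merge: [13, 20] + [20, 20] -> [13, 20, 20, 20]

Final sorted array: [13, 20, 20, 20]

The merge sort proceeds by recursively splitting the array and merging sorted halves.
After all merges, the sorted array is [13, 20, 20, 20].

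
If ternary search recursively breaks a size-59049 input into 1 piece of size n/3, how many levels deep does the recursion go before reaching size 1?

For divide and conquer with division factor 3:

Problem sizes at each level:
Level 0: 59049
Level 1: 19683
Level 2: 6561
Level 3: 2187
Level 4: 729
Level 5: 243
Level 6: 81
Level 7: 27
Level 8: 9
Level 9: 3
Level 10: 1

The root is level 0 and the size-1 base case is level 10 (the tree spans levels 0 through 10, i.e. 11 levels counting the root), so the depth is the number of divisions: log_3(59049) = 10

The recursion tree depth is log_3(59049) = 10. At each level, the problem size is divided by 3, so it takes 10 divisions to reduce to a base case of size 1. The algorithm makes 1 recursive call at each level.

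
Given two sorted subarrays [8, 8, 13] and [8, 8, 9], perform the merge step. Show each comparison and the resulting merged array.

Merging process:

Compare 8 vs 8: take 8 from left. Merged: [8]
Compare 8 vs 8: take 8 from left. Merged: [8, 8]
Compare 13 vs 8: take 8 from right. Merged: [8, 8, 8]
Compare 13 vs 8: take 8 from right. Merged: [8, 8, 8, 8]
Compare 13 vs 9: take 9 from right. Merged: [8, 8, 8, 8, 9]
Append remaining from left: [13]. Merged: [8, 8, 8, 8, 9, 13]

Final merged array: [8, 8, 8, 8, 9, 13]
Total comparisons: 5

The merged array is [8, 8, 8, 8, 9, 13], requiring 5 comparisons. The merge step runs in O(n) time where n is the total number of elements.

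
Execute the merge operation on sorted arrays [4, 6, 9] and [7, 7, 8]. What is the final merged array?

Merging process:

Compare 4 vs 7: take 4 from left. Merged: [4]
Compare 6 vs 7: take 6 from left. Merged: [4, 6]
Compare 9 vs 7: take 7 from right. Merged: [4, 6, 7]
Compare 9 vs 7: take 7 from right. Merged: [4, 6, 7, 7]
Compare 9 vs 8: take 8 from right. Merged: [4, 6, 7, 7, 8]
Append remaining from left: [9]. Merged: [4, 6, 7, 7, 8, 9]

Final merged array: [4, 6, 7, 7, 8, 9]
Total comparisons: 5

The merged array is [4, 6, 7, 7, 8, 9], requiring 5 comparisons. The merge step runs in O(n) time where n is the total number of elements.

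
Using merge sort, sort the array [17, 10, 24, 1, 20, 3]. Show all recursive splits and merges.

Merge sort trace:

Split: [17, 10, 24, 1, 20, 3] -> [17, 10, 24] and [1, 20, 3]
  Split: [17, 10, 24] -> [17] and [10, 24]
    Split: [10, 24] -> [10] and [24]
    Merge: [10] + [24] -> [10, 24]
  Merge: [17] + [10, 24] -> [10, 17, 24]
  Split: [1, 20, 3] -> [1] and [20, 3]
    Split: [20, 3] -> [20] and [3]
    Merge: [20] + [3] -> [3, 20]
  Merge: [1] + [3, 20] -> [1, 3, 20]
Merge: [10, 17, 24] + [1, 3, 20] -> [1, 3, 10, 17, 20, 24]

Final sorted array: [1, 3, 10, 17, 20, 24]

The merge sort proceeds by recursively splitting the array and merging sorted halves.
After all merges, the sorted array is [1, 3, 10, 17, 20, 24].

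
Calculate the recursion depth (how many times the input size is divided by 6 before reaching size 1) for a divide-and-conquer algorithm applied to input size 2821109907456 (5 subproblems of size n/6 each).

For divide and conquer with division factor 6:

Problem sizes at each level:
Level 0: 2821109907456
Level 1: 470184984576
Level 2: 78364164096
Level 3: 13060694016
Level 4: 2176782336
Level 5: 362797056
Level 6: 60466176
Level 7: 10077696
Level 8: 1679616
Level 9: 279936
Level 10: 46656
Level 11: 7776
Level 12: 1296
Level 13: 216
Level 14: 36
Level 15: 6
Level 16: 1

The root is level 0 and the size-1 base case is level 16 (the tree spans levels 0 through 16, i.e. 17 levels counting the root), so the depth is the number of divisions: log_6(2821109907456) = 16

The recursion tree depth is log_6(2821109907456) = 16. At each level, the problem size is divided by 6, so it takes 16 divisions to reduce to a base case of size 1. The algorithm makes 5 recursive calls at each level.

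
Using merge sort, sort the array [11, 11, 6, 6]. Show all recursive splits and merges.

Merge sort trace:

Split: [11, 11, 6, 6] -> [11, 11] and [6, 6]
  Split: [11, 11] -> [11] and [11]
  Merge: [11] + [11] -> [11, 11]
  Split: [6, 6] -> [6] and [6]
  Merge: [6] + [6] -> [6, 6]
Merge: [11, 11] + [6, 6] -> [6, 6, 11, 11]

Final sorted array: [6, 6, 11, 11]

The merge sort proceeds by recursively splitting the array and merging sorted halves.
After all merges, the sorted array is [6, 6, 11, 11].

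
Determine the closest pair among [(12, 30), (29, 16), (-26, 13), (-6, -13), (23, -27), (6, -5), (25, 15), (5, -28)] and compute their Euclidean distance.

Computing all pairwise distances among 8 points:

d((12, 30), (29, 16)) = 22.0227
d((12, 30), (-26, 13)) = 41.6293
d((12, 30), (-6, -13)) = 46.6154
d((12, 30), (23, -27)) = 58.0517
d((12, 30), (6, -5)) = 35.5106
d((12, 30), (25, 15)) = 19.8494
d((12, 30), (5, -28)) = 58.4209
d((29, 16), (-26, 13)) = 55.0818
d((29, 16), (-6, -13)) = 45.4533
d((29, 16), (23, -27)) = 43.4166
d((29, 16), (6, -5)) = 31.1448
d((29, 16), (25, 15)) = 4.1231 <-- minimum
d((29, 16), (5, -28)) = 50.1199
d((-26, 13), (-6, -13)) = 32.8024
d((-26, 13), (23, -27)) = 63.2535
d((-26, 13), (6, -5)) = 36.7151
d((-26, 13), (25, 15)) = 51.0392
d((-26, 13), (5, -28)) = 51.4004
d((-6, -13), (23, -27)) = 32.2025
d((-6, -13), (6, -5)) = 14.4222
d((-6, -13), (25, 15)) = 41.7732
d((-6, -13), (5, -28)) = 18.6011
d((23, -27), (6, -5)) = 27.8029
d((23, -27), (25, 15)) = 42.0476
d((23, -27), (5, -28)) = 18.0278
d((6, -5), (25, 15)) = 27.5862
d((6, -5), (5, -28)) = 23.0217
d((25, 15), (5, -28)) = 47.4236

Closest pair: (29, 16) and (25, 15) with distance 4.1231

The closest pair is (29, 16) and (25, 15) with Euclidean distance 4.1231. For 8 points, brute-force pairwise comparison is shown above. For large n, the divide-and-conquer algorithm (sort by x, recurse on halves, check the dividing strip) achieves O(n log n).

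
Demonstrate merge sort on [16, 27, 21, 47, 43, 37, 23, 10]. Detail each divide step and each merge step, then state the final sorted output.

Merge sort trace:

Split: [16, 27, 21, 47, 43, 37, 23, 10] -> [16, 27, 21, 47] and [43, 37, 23, 10]
  Split: [16, 27, 21, 47] -> [16, 27] and [21, 47]
    Split: [16, 27] -> [16] and [27]
    Merge: [16] + [27] -> [16, 27]
    Split: [21, 47] -> [21] and [47]
    Merge: [21] + [47] -> [21, 47]
  Merge: [16, 27] + [21, 47] -> [16, 21, 27, 47]
  Split: [43, 37, 23, 10] -> [43, 37] and [23, 10]
    Split: [43, 37] -> [43] and [37]
    Merge: [43] + [37] -> [37, 43]
    Split: [23, 10] -> [23] and [10]
    Merge: [23] + [10] -> [10, 23]
  Merge: [37, 43] + [10, 23] -> [10, 23, 37, 43]
Merge: [16, 21, 27, 47] + [10, 23, 37, 43] -> [10, 16, 21, 23, 27, 37, 43, 47]

Final sorted array: [10, 16, 21, 23, 27, 37, 43, 47]

The merge sort proceeds by recursively splitting the array and merging sorted halves.
After all merges, the sorted array is [10, 16, 21, 23, 27, 37, 43, 47].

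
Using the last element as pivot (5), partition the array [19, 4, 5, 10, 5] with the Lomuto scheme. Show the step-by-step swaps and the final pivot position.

Lomuto partition with pivot = 5:

Initial array: [19, 4, 5, 10, 5]

arr[0]=19 > 5: no swap
arr[1]=4 <= 5: swap with position 0, array becomes [4, 19, 5, 10, 5]
arr[2]=5 <= 5: swap with position 1, array becomes [4, 5, 19, 10, 5]
arr[3]=10 > 5: no swap

Place pivot at position 2: [4, 5, 5, 10, 19]
Pivot position: 2

After partitioning with pivot 5, the array becomes [4, 5, 5, 10, 19]. The pivot is placed at index 2. All elements to the left of the pivot are <= 5, and all elements to the right are > 5.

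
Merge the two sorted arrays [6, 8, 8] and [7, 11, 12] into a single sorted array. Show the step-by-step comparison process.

Merging process:

Compare 6 vs 7: take 6 from left. Merged: [6]
Compare 8 vs 7: take 7 from right. Merged: [6, 7]
Compare 8 vs 11: take 8 from left. Merged: [6, 7, 8]
Compare 8 vs 11: take 8 from left. Merged: [6, 7, 8, 8]
Append remaining from right: [11, 12]. Merged: [6, 7, 8, 8, 11, 12]

Final merged array: [6, 7, 8, 8, 11, 12]
Total comparisons: 4

The merged array is [6, 7, 8, 8, 11, 12], requiring 4 comparisons. The merge step runs in O(n) time where n is the total number of elements.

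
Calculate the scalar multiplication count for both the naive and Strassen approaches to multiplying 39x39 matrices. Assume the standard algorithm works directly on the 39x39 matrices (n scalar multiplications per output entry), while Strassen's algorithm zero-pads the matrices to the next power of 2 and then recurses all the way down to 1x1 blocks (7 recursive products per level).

Matrix multiplication for 39x39 matrices:

Strassen's algorithm requires power-of-2 dimensions. Pad 39x39 to 64x64 (next power of 2).

Standard algorithm: 39^3 = 59319 multiplications
Strassen's algorithm: 7^(log2(64)) = 7^6 = 117649 multiplications
Difference: 59319 - 117649 = -58330 (Strassen uses MORE here due to padding overhead — for small or just-over-power-of-2 n, padding can outweigh the per-level savings)

Standard: 59319 multiplications (39^3). Strassen: 117649 multiplications (7^6, after padding to 64x64). Strassen reduces 8 recursive multiplications to 7 at each level.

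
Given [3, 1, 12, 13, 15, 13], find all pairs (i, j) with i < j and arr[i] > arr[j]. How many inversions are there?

Finding inversions in [3, 1, 12, 13, 15, 13]:

(0, 1): arr[0]=3 > arr[1]=1
(4, 5): arr[4]=15 > arr[5]=13

Total inversions: 2

The array has 2 inversion(s): (0,1), (4,5). Each pair (i,j) satisfies i < j and arr[i] > arr[j].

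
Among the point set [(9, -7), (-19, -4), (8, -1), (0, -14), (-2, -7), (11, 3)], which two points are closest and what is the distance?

Computing all pairwise distances among 6 points:

d((9, -7), (-19, -4)) = 28.1603
d((9, -7), (8, -1)) = 6.0828
d((9, -7), (0, -14)) = 11.4018
d((9, -7), (-2, -7)) = 11.0
d((9, -7), (11, 3)) = 10.198
d((-19, -4), (8, -1)) = 27.1662
d((-19, -4), (0, -14)) = 21.4709
d((-19, -4), (-2, -7)) = 17.2627
d((-19, -4), (11, 3)) = 30.8058
d((8, -1), (0, -14)) = 15.2643
d((8, -1), (-2, -7)) = 11.6619
d((8, -1), (11, 3)) = 5.0 <-- minimum
d((0, -14), (-2, -7)) = 7.2801
d((0, -14), (11, 3)) = 20.2485
d((-2, -7), (11, 3)) = 16.4012

Closest pair: (8, -1) and (11, 3) with distance 5.0

The closest pair is (8, -1) and (11, 3) with Euclidean distance 5.0. For 6 points, brute-force pairwise comparison is shown above. For large n, the divide-and-conquer algorithm (sort by x, recurse on halves, check the dividing strip) achieves O(n log n).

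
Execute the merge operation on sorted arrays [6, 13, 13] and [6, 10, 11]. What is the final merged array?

Merging process:

Compare 6 vs 6: take 6 from left. Merged: [6]
Compare 13 vs 6: take 6 from right. Merged: [6, 6]
Compare 13 vs 10: take 10 from right. Merged: [6, 6, 10]
Compare 13 vs 11: take 11 from right. Merged: [6, 6, 10, 11]
Append remaining from left: [13, 13]. Merged: [6, 6, 10, 11, 13, 13]

Final merged array: [6, 6, 10, 11, 13, 13]
Total comparisons: 4

The merged array is [6, 6, 10, 11, 13, 13], requiring 4 comparisons. The merge step runs in O(n) time where n is the total number of elements.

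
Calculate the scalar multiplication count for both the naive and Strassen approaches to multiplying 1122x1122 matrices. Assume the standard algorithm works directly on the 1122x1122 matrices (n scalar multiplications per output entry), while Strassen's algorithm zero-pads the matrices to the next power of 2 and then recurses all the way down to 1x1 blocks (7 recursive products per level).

Matrix multiplication for 1122x1122 matrices:

Strassen's algorithm requires power-of-2 dimensions. Pad 1122x1122 to 2048x2048 (next power of 2).

Standard algorithm: 1122^3 = 1412467848 multiplications
Strassen's algorithm: 7^(log2(2048)) = 7^11 = 1977326743 multiplications
Difference: 1412467848 - 1977326743 = -564858895 (Strassen uses MORE here due to padding overhead — for small or just-over-power-of-2 n, padding can outweigh the per-level savings)

Standard: 1412467848 multiplications (1122^3). Strassen: 1977326743 multiplications (7^11, after padding to 2048x2048). Strassen reduces 8 recursive multiplications to 7 at each level.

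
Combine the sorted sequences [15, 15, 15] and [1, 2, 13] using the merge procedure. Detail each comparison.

Merging process:

Compare 15 vs 1: take 1 from right. Merged: [1]
Compare 15 vs 2: take 2 from right. Merged: [1, 2]
Compare 15 vs 13: take 13 from right. Merged: [1, 2, 13]
Append remaining from left: [15, 15, 15]. Merged: [1, 2, 13, 15, 15, 15]

Final merged array: [1, 2, 13, 15, 15, 15]
Total comparisons: 3

The merged array is [1, 2, 13, 15, 15, 15], requiring 3 comparisons. The merge step runs in O(n) time where n is the total number of elements.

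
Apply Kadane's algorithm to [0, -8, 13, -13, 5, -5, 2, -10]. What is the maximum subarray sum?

Using Kadane's algorithm on [0, -8, 13, -13, 5, -5, 2, -10]:

Scanning through the array:
Position 1 (value -8): max_ending_here = -8, max_so_far = 0
Position 2 (value 13): max_ending_here = 13, max_so_far = 13
Position 3 (value -13): max_ending_here = 0, max_so_far = 13
Position 4 (value 5): max_ending_here = 5, max_so_far = 13
Position 5 (value -5): max_ending_here = 0, max_so_far = 13
Position 6 (value 2): max_ending_here = 2, max_so_far = 13
Position 7 (value -10): max_ending_here = -8, max_so_far = 13

Maximum subarray: [13]
Maximum sum: 13

The maximum subarray is [13] with sum 13. This subarray runs from index 2 to index 2.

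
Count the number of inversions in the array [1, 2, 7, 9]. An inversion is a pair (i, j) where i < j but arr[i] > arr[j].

Finding inversions in [1, 2, 7, 9]:


Total inversions: 0

The array has 0 inversions. It is already sorted.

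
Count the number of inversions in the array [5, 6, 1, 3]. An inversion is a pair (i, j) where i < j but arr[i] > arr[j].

Finding inversions in [5, 6, 1, 3]:

(0, 2): arr[0]=5 > arr[2]=1
(0, 3): arr[0]=5 > arr[3]=3
(1, 2): arr[1]=6 > arr[2]=1
(1, 3): arr[1]=6 > arr[3]=3

Total inversions: 4

The array has 4 inversion(s): (0,2), (0,3), (1,2), (1,3). Each pair (i,j) satisfies i < j and arr[i] > arr[j].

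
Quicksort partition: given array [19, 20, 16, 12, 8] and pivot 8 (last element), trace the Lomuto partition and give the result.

Lomuto partition with pivot = 8:

Initial array: [19, 20, 16, 12, 8]

arr[0]=19 > 8: no swap
arr[1]=20 > 8: no swap
arr[2]=16 > 8: no swap
arr[3]=12 > 8: no swap

Place pivot at position 0: [8, 20, 16, 12, 19]
Pivot position: 0

After partitioning with pivot 8, the array becomes [8, 20, 16, 12, 19]. The pivot is placed at index 0. All elements to the left of the pivot are <= 8, and all elements to the right are > 8.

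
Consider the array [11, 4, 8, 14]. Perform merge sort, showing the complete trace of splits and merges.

Merge sort trace:

Split: [11, 4, 8, 14] -> [11, 4] and [8, 14]
  Split: [11, 4] -> [11] and [4]
  Merge: [11] + [4] -> [4, 11]
  Split: [8, 14] -> [8] and [14]
  Merge: [8] + [14] -> [8, 14]
Merge: [4, 11] + [8, 14] -> [4, 8, 11, 14]

Final sorted array: [4, 8, 11, 14]

The merge sort proceeds by recursively splitting the array and merging sorted halves.
After all merges, the sorted array is [4, 8, 11, 14].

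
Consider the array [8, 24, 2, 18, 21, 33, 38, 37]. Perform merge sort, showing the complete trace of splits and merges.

Merge sort trace:

Split: [8, 24, 2, 18, 21, 33, 38, 37] -> [8, 24, 2, 18] and [21, 33, 38, 37]
  Split: [8, 24, 2, 18] -> [8, 24] and [2, 18]
    Split: [8, 24] -> [8] and [24]
    Merge: [8] + [24] -> [8, 24]
    Split: [2, 18] -> [2] and [18]
    Merge: [2] + [18] -> [2, 18]
  Merge: [8, 24] + [2, 18] -> [2, 8, 18, 24]
  Split: [21, 33, 38, 37] -> [21, 33] and [38, 37]
    Split: [21, 33] -> [21] and [33]
    Merge: [21] + [33] -> [21, 33]
    Split: [38, 37] -> [38] and [37]
    Merge: [38] + [37] -> [37, 38]
  Merge: [21, 33] + [37, 38] -> [21, 33, 37, 38]
Merge: [2, 8, 18, 24] + [21, 33, 37, 38] -> [2, 8, 18, 21, 24, 33, 37, 38]

Final sorted array: [2, 8, 18, 21, 24, 33, 37, 38]

The merge sort proceeds by recursively splitting the array and merging sorted halves.
After all merges, the sorted array is [2, 8, 18, 21, 24, 33, 37, 38].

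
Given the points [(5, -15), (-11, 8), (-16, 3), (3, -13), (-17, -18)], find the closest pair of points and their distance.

Computing all pairwise distances among 5 points:

d((5, -15), (-11, 8)) = 28.0179
d((5, -15), (-16, 3)) = 27.6586
d((5, -15), (3, -13)) = 2.8284 <-- minimum
d((5, -15), (-17, -18)) = 22.2036
d((-11, 8), (-16, 3)) = 7.0711
d((-11, 8), (3, -13)) = 25.2389
d((-11, 8), (-17, -18)) = 26.6833
d((-16, 3), (3, -13)) = 24.8395
d((-16, 3), (-17, -18)) = 21.0238
d((3, -13), (-17, -18)) = 20.6155

Closest pair: (5, -15) and (3, -13) with distance 2.8284

The closest pair is (5, -15) and (3, -13) with Euclidean distance 2.8284. For 5 points, brute-force pairwise comparison is shown above. For large n, the divide-and-conquer algorithm (sort by x, recurse on halves, check the dividing strip) achieves O(n log n).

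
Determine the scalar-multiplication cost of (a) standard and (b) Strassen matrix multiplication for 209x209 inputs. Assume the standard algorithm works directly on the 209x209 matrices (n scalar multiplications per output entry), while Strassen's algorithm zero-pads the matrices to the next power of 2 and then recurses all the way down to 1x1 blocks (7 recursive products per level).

Matrix multiplication for 209x209 matrices:

Strassen's algorithm requires power-of-2 dimensions. Pad 209x209 to 256x256 (next power of 2).

Standard algorithm: 209^3 = 9129329 multiplications
Strassen's algorithm: 7^(log2(256)) = 7^8 = 5764801 multiplications
Savings: 9129329 - 5764801 = 3364528 multiplications

Standard: 9129329 multiplications (209^3). Strassen: 5764801 multiplications (7^8, after padding to 256x256). Strassen reduces 8 recursive multiplications to 7 at each level.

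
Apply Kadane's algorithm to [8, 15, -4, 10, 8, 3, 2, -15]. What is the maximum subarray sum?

Using Kadane's algorithm on [8, 15, -4, 10, 8, 3, 2, -15]:

Scanning through the array:
Position 1 (value 15): max_ending_here = 23, max_so_far = 23
Position 2 (value -4): max_ending_here = 19, max_so_far = 23
Position 3 (value 10): max_ending_here = 29, max_so_far = 29
Position 4 (value 8): max_ending_here = 37, max_so_far = 37
Position 5 (value 3): max_ending_here = 40, max_so_far = 40
Position 6 (value 2): max_ending_here = 42, max_so_far = 42
Position 7 (value -15): max_ending_here = 27, max_so_far = 42

Maximum subarray: [8, 15, -4, 10, 8, 3, 2]
Maximum sum: 42

The maximum subarray is [8, 15, -4, 10, 8, 3, 2] with sum 42. This subarray runs from index 0 to index 6.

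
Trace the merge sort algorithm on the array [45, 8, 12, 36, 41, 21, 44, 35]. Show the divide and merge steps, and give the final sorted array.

Merge sort trace:

Split: [45, 8, 12, 36, 41, 21, 44, 35] -> [45, 8, 12, 36] and [41, 21, 44, 35]
  Split: [45, 8, 12, 36] -> [45, 8] and [12, 36]
    Split: [45, 8] -> [45] and [8]
    Merge: [45] + [8] -> [8, 45]
    Split: [12, 36] -> [12] and [36]
    Merge: [12] + [36] -> [12, 36]
  Merge: [8, 45] + [12, 36] -> [8, 12, 36, 45]
  Split: [41, 21, 44, 35] -> [41, 21] and [44, 35]
    Split: [41, 21] -> [41] and [21]
    Merge: [41] + [21] -> [21, 41]
    Split: [44, 35] -> [44] and [35]
    Merge: [44] + [35] -> [35, 44]
  Merge: [21, 41] + [35, 44] -> [21, 35, 41, 44]
Merge: [8, 12, 36, 45] + [21, 35, 41, 44] -> [8, 12, 21, 35, 36, 41, 44, 45]

Final sorted array: [8, 12, 21, 35, 36, 41, 44, 45]

The merge sort proceeds by recursively splitting the array and merging sorted halves.
After all merges, the sorted array is [8, 12, 21, 35, 36, 41, 44, 45].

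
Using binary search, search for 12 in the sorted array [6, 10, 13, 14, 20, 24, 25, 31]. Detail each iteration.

Binary search for 12 in [6, 10, 13, 14, 20, 24, 25, 31]:

lo=0, hi=7, mid=3, arr[mid]=14 -> 14 > 12, search left half
lo=0, hi=2, mid=1, arr[mid]=10 -> 10 < 12, search right half
lo=2, hi=2, mid=2, arr[mid]=13 -> 13 > 12, search left half
lo=2 > hi=1, target 12 not found

Binary search determines that 12 is not in the array after 3 comparisons. The search space was exhausted without finding the target.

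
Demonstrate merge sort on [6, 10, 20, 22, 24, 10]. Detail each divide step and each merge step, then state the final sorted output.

Merge sort trace:

Split: [6, 10, 20, 22, 24, 10] -> [6, 10, 20] and [22, 24, 10]
  Split: [6, 10, 20] -> [6] and [10, 20]
    Split: [10, 20] -> [10] and [20]
    Merge: [10] + [20] -> [10, 20]
  Merge: [6] + [10, 20] -> [6, 10, 20]
  Split: [22, 24, 10] -> [22] and [24, 10]
    Split: [24, 10] -> [24] and [10]
    Merge: [24] + [10] -> [10, 24]
  Merge: [22] + [10, 24] -> [10, 22, 24]
Merge: [6, 10, 20] + [10, 22, 24] -> [6, 10, 10, 20, 22, 24]

Final sorted array: [6, 10, 10, 20, 22, 24]

The merge sort proceeds by recursively splitting the array and merging sorted halves.
After all merges, the sorted array is [6, 10, 10, 20, 22, 24].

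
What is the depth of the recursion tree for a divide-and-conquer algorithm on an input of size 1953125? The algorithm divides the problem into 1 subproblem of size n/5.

For divide and conquer with division factor 5:

Problem sizes at each level:
Level 0: 1953125
Level 1: 390625
Level 2: 78125
Level 3: 15625
Level 4: 3125
Level 5: 625
Level 6: 125
Level 7: 25
Level 8: 5
Level 9: 1

The root is level 0 and the size-1 base case is level 9 (the tree spans levels 0 through 9, i.e. 10 levels counting the root), so the depth is the number of divisions: log_5(1953125) = 9

The recursion tree depth is log_5(1953125) = 9. At each level, the problem size is divided by 5, so it takes 9 divisions to reduce to a base case of size 1. The algorithm makes 1 recursive call at each level.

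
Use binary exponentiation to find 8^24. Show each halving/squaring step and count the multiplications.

Computing 8^24 by squaring (build up from 8^1; each line after the first costs one multiplication):

8^1 = 8
8^2 = (8^1)^2 = 8^2 = 64
8^3 = 8 * 8^2 = 8 * 64 = 512
8^6 = (8^3)^2 = 512^2 = 262144
8^12 = (8^6)^2 = 262144^2 = 68719476736
8^24 = (8^12)^2 = 68719476736^2 = 4722366482869645213696

Result: 4722366482869645213696
Multiplications needed: 5 (5 lines after 8^1)

8^24 = 4722366482869645213696. Using exponentiation by squaring, this requires 5 multiplications. The key idea: if the exponent is even, square the half-power; if odd, multiply by the base once.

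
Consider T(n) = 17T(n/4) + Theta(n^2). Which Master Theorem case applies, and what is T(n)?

Master Theorem for T(n) = 17T(n/4) + O(n^2):

a = 17, b = 4, c = 2
log_b(a) = log_4(17) = 2.0437

Case 1: c = 2 < log_4(17) = 2.0437
T(n) = O(n^(log_4 17))

For T(n) = 17T(n/4) + O(n^2): log_4(17) = 2.0437. This is Case 1 of the Master Theorem (c < log_b(a), work dominated by leaves), giving O(n^(log_4 17)).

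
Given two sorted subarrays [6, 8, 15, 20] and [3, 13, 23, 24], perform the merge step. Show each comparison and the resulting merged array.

Merging process:

Compare 6 vs 3: take 3 from right. Merged: [3]
Compare 6 vs 13: take 6 from left. Merged: [3, 6]
Compare 8 vs 13: take 8 from left. Merged: [3, 6, 8]
Compare 15 vs 13: take 13 from right. Merged: [3, 6, 8, 13]
Compare 15 vs 23: take 15 from left. Merged: [3, 6, 8, 13, 15]
Compare 20 vs 23: take 20 from left. Merged: [3, 6, 8, 13, 15, 20]
Append remaining from right: [23, 24]. Merged: [3, 6, 8, 13, 15, 20, 23, 24]

Final merged array: [3, 6, 8, 13, 15, 20, 23, 24]
Total comparisons: 6

The merged array is [3, 6, 8, 13, 15, 20, 23, 24], requiring 6 comparisons. The merge step runs in O(n) time where n is the total number of elements.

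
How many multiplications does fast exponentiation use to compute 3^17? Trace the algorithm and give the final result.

Computing 3^17 by squaring (build up from 3^1; each line after the first costs one multiplication):

3^1 = 3
3^2 = (3^1)^2 = 3^2 = 9
3^4 = (3^2)^2 = 9^2 = 81
3^8 = (3^4)^2 = 81^2 = 6561
3^16 = (3^8)^2 = 6561^2 = 43046721
3^17 = 3 * 3^16 = 3 * 43046721 = 129140163

Result: 129140163
Multiplications needed: 5 (5 lines after 3^1)

3^17 = 129140163. Using exponentiation by squaring, this requires 5 multiplications. The key idea: if the exponent is even, square the half-power; if odd, multiply by the base once.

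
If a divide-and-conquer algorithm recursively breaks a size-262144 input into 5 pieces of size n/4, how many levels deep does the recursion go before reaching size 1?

For divide and conquer with division factor 4:

Problem sizes at each level:
Level 0: 262144
Level 1: 65536
Level 2: 16384
Level 3: 4096
Level 4: 1024
Level 5: 256
Level 6: 64
Level 7: 16
Level 8: 4
Level 9: 1

The root is level 0 and the size-1 base case is level 9 (the tree spans levels 0 through 9, i.e. 10 levels counting the root), so the depth is the number of divisions: log_4(262144) = 9

The recursion tree depth is log_4(262144) = 9. At each level, the problem size is divided by 4, so it takes 9 divisions to reduce to a base case of size 1. The algorithm makes 5 recursive calls at each level.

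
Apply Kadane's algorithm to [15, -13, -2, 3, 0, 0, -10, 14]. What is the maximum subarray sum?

Using Kadane's algorithm on [15, -13, -2, 3, 0, 0, -10, 14]:

Scanning through the array:
Position 1 (value -13): max_ending_here = 2, max_so_far = 15
Position 2 (value -2): max_ending_here = 0, max_so_far = 15
Position 3 (value 3): max_ending_here = 3, max_so_far = 15
Position 4 (value 0): max_ending_here = 3, max_so_far = 15
Position 5 (value 0): max_ending_here = 3, max_so_far = 15
Position 6 (value -10): max_ending_here = -7, max_so_far = 15
Position 7 (value 14): max_ending_here = 14, max_so_far = 15

Maximum subarray: [15]
Maximum sum: 15

The maximum subarray is [15] with sum 15. This subarray runs from index 0 to index 0.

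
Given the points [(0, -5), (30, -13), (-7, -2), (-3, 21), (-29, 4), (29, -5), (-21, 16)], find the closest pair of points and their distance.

Computing all pairwise distances among 7 points:

d((0, -5), (30, -13)) = 31.0483
d((0, -5), (-7, -2)) = 7.6158 <-- minimum
d((0, -5), (-3, 21)) = 26.1725
d((0, -5), (-29, 4)) = 30.3645
d((0, -5), (29, -5)) = 29.0
d((0, -5), (-21, 16)) = 29.6985
d((30, -13), (-7, -2)) = 38.6005
d((30, -13), (-3, 21)) = 47.3814
d((30, -13), (-29, 4)) = 61.4003
d((30, -13), (29, -5)) = 8.0623
d((30, -13), (-21, 16)) = 58.6686
d((-7, -2), (-3, 21)) = 23.3452
d((-7, -2), (-29, 4)) = 22.8035
d((-7, -2), (29, -5)) = 36.1248
d((-7, -2), (-21, 16)) = 22.8035
d((-3, 21), (-29, 4)) = 31.0644
d((-3, 21), (29, -5)) = 41.2311
d((-3, 21), (-21, 16)) = 18.6815
d((-29, 4), (29, -5)) = 58.6941
d((-29, 4), (-21, 16)) = 14.4222
d((29, -5), (-21, 16)) = 54.231

Closest pair: (0, -5) and (-7, -2) with distance 7.6158

The closest pair is (0, -5) and (-7, -2) with Euclidean distance 7.6158. For 7 points, brute-force pairwise comparison is shown above. For large n, the divide-and-conquer algorithm (sort by x, recurse on halves, check the dividing strip) achieves O(n log n).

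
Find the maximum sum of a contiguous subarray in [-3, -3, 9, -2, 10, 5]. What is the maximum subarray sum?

Using Kadane's algorithm on [-3, -3, 9, -2, 10, 5]:

Scanning through the array:
Position 1 (value -3): max_ending_here = -3, max_so_far = -3
Position 2 (value 9): max_ending_here = 9, max_so_far = 9
Position 3 (value -2): max_ending_here = 7, max_so_far = 9
Position 4 (value 10): max_ending_here = 17, max_so_far = 17
Position 5 (value 5): max_ending_here = 22, max_so_far = 22

Maximum subarray: [9, -2, 10, 5]
Maximum sum: 22

The maximum subarray is [9, -2, 10, 5] with sum 22. This subarray runs from index 2 to index 5.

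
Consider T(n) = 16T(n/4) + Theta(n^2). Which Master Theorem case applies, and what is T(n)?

Master Theorem for T(n) = 16T(n/4) + O(n^2):

a = 16, b = 4, c = 2
log_b(a) = log_4(16) = 2.0000

Case 2: c = 2 = log_4(16) = 2.0000
T(n) = O(n^2 log n) = O(n^2 log n)

For T(n) = 16T(n/4) + O(n^2): log_4(16) = 2.0000. This is Case 2 of the Master Theorem (c = log_b(a), equal work at all levels), giving O(n^2 log n).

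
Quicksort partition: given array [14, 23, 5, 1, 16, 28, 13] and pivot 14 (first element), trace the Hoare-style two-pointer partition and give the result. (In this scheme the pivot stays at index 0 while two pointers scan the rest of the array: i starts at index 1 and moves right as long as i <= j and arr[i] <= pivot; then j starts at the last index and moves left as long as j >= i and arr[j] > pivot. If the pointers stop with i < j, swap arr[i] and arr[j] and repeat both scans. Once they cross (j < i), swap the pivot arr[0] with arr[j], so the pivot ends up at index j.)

Hoare-style two-pointer partition with pivot = 14:

Initial array: [14, 23, 5, 1, 16, 28, 13]

Pointers start at i = 1, j = 6.
i stops at index 1 (arr[1]=23 > 14), j stops at index 6 (arr[6]=13 <= 14): swap arr[1] and arr[6], array becomes [14, 13, 5, 1, 16, 28, 23]
i ends at 4, j ends at 3: the pointers have crossed (j < i), so scanning stops.

Swap pivot arr[0] with arr[3] to place pivot at position 3: [1, 13, 5, 14, 16, 28, 23]
Pivot position: 3

After partitioning with pivot 14, the array becomes [1, 13, 5, 14, 16, 28, 23]. The pivot is placed at index 3. All elements to the left of the pivot are <= 14, and all elements to the right are > 14.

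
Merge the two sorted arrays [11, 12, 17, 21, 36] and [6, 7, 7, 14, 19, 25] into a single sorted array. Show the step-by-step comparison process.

Merging process:

Compare 11 vs 6: take 6 from right. Merged: [6]
Compare 11 vs 7: take 7 from right. Merged: [6, 7]
Compare 11 vs 7: take 7 from right. Merged: [6, 7, 7]
Compare 11 vs 14: take 11 from left. Merged: [6, 7, 7, 11]
Compare 12 vs 14: take 12 from left. Merged: [6, 7, 7, 11, 12]
Compare 17 vs 14: take 14 from right. Merged: [6, 7, 7, 11, 12, 14]
Compare 17 vs 19: take 17 from left. Merged: [6, 7, 7, 11, 12, 14, 17]
Compare 21 vs 19: take 19 from right. Merged: [6, 7, 7, 11, 12, 14, 17, 19]
Compare 21 vs 25: take 21 from left. Merged: [6, 7, 7, 11, 12, 14, 17, 19, 21]
Compare 36 vs 25: take 25 from right. Merged: [6, 7, 7, 11, 12, 14, 17, 19, 21, 25]
Append remaining from left: [36]. Merged: [6, 7, 7, 11, 12, 14, 17, 19, 21, 25, 36]

Final merged array: [6, 7, 7, 11, 12, 14, 17, 19, 21, 25, 36]
Total comparisons: 10

The merged array is [6, 7, 7, 11, 12, 14, 17, 19, 21, 25, 36], requiring 10 comparisons. The merge step runs in O(n) time where n is the total number of elements.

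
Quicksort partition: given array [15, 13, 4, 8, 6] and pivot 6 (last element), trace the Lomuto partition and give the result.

Lomuto partition with pivot = 6:

Initial array: [15, 13, 4, 8, 6]

arr[0]=15 > 6: no swap
arr[1]=13 > 6: no swap
arr[2]=4 <= 6: swap with position 0, array becomes [4, 13, 15, 8, 6]
arr[3]=8 > 6: no swap

Place pivot at position 1: [4, 6, 15, 8, 13]
Pivot position: 1

After partitioning with pivot 6, the array becomes [4, 6, 15, 8, 13]. The pivot is placed at index 1. All elements to the left of the pivot are <= 6, and all elements to the right are > 6.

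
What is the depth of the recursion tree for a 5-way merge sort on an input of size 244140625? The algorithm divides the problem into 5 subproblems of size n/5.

For divide and conquer with division factor 5:

Problem sizes at each level:
Level 0: 244140625
Level 1: 48828125
Level 2: 9765625
Level 3: 1953125
Level 4: 390625
Level 5: 78125
Level 6: 15625
Level 7: 3125
Level 8: 625
Level 9: 125
Level 10: 25
Level 11: 5
Level 12: 1

The root is level 0 and the size-1 base case is level 12 (the tree spans levels 0 through 12, i.e. 13 levels counting the root), so the depth is the number of divisions: log_5(244140625) = 12

The recursion tree depth is log_5(244140625) = 12. At each level, the problem size is divided by 5, so it takes 12 divisions to reduce to a base case of size 1. The algorithm makes 5 recursive calls at each level.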